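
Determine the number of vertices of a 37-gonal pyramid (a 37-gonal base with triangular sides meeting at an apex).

A pyramid on an n-gon base has one n-gon and n triangles: V = 37 + 1 = 38, E = 2·37 = 74, F = 37 + 1 = 38.

38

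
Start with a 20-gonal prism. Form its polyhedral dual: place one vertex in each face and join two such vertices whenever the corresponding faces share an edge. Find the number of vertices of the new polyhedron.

The base solid has V = 40, E = 60, F = 22.
The dual swaps V and F and preserves E: V′ = F = 22, E′ = E = 60, F′ = V = 40.

22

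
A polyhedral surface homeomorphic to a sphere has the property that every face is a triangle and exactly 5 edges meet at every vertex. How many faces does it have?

20

Each face has 3 edges and each edge borders two faces, so 2E = 3F.
Each vertex has degree 5, so 5V = 2E and hence V = 3F/5.
Euler: V − E + F = 2 ⇒ (3F/5) − (3F/2) + F = 2.
Multiply by 10: (6 − 15 + 10)F = 20, i.e. 1F = 20.
So F = 20, E = 3·20/2 = 30, V = 3·20/5 = 12.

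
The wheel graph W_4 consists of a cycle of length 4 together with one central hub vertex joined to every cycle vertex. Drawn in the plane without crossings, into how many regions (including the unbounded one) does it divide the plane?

5

W_4 has V = 4 + 1 = 5 vertices and E = 2·4 = 8 edges.
By Euler's formula F = 2 − V + E = 2 − 5 + 8 = 5.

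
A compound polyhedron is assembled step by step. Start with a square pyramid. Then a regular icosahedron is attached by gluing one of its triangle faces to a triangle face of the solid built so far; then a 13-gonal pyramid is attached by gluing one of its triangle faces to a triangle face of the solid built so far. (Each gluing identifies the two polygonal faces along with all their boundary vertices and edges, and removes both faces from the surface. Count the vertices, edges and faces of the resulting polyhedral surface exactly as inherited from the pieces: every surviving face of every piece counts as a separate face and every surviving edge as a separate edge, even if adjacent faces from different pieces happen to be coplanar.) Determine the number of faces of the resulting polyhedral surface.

35

A square pyramid: V=5, E=8, F=5.
Attach a regular icosahedron (V=12, E=30, F=20) along a 3-gon: merge 3 vertices and 3 edges, delete both glued faces → V=14, E=35, F=23.
Attach a 13-gonal pyramid (V=14, E=26, F=14) along a 3-gon: merge 3 vertices and 3 edges, delete both glued faces → V=25, E=58, F=35.
Check: V − E + F = 25 − 58 + 35 = 2.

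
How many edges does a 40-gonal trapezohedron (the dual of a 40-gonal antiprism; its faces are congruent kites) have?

160

The n-trapezohedron (dual of the n-antiprism) has V = 2·40 + 2 = 82, E = 4·40 = 160, F = 2·40 = 80.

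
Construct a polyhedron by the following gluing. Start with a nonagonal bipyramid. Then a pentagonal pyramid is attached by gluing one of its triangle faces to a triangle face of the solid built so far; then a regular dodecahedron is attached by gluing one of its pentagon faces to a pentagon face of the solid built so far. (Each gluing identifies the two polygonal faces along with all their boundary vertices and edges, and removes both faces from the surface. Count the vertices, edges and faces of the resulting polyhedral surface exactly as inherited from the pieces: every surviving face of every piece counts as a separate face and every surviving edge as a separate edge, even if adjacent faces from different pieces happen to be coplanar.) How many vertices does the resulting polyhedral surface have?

29

A nonagonal bipyramid: V=11, E=27, F=18.
Attach a pentagonal pyramid (V=6, E=10, F=6) along a 3-gon: merge 3 vertices and 3 edges, delete both glued faces → V=14, E=34, F=22.
Attach a regular dodecahedron (V=20, E=30, F=12) along a 5-gon: merge 5 vertices and 5 edges, delete both glued faces → V=29, E=59, F=32.
Check: V − E + F = 29 − 59 + 32 = 2.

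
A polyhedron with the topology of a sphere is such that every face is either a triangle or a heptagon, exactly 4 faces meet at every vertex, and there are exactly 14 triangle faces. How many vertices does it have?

Let x be the number of heptagons; then F = 14 + x.
Edge–face incidences: 2E = 3·14 + 7·x = 42 + 7x.
Every vertex has degree 4, so 4V = 2E.
Euler: V − E + F = 2 ⇒ (2E)/4 − E + (14 + x) = 2.
Multiply by 8: 2·(2E) − 4·(2E) + 8·(14 + x) = 16, i.e. 112 + 8x − 2·(42 + 7x) = 16.
Collecting terms: −6x + 28 = 16, so −6x = −12, so x = 2.
Then 2E = 42 + 7·2 = 56, so E = 28, V = 2E/4 = 14, F = 14 + 2 = 16.

14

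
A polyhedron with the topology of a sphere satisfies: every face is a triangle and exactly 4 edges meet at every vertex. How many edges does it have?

12

Each face has 3 edges and each edge borders two faces, so 2E = 3F.
Each vertex has degree 4, so 4V = 2E and hence V = 3F/4.
Euler: V − E + F = 2 ⇒ (3F/4) − (3F/2) + F = 2.
Multiply by 8: (6 − 12 + 8)F = 16, i.e. 2F = 16.
So F = 8, E = 3·8/2 = 12, V = 3·8/4 = 6.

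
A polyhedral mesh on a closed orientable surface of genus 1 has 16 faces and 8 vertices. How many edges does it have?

For a closed orientable surface of genus 1, χ = 2 − 2·1 = 0.
E = V + F − (0) = 8 + 16 − (0) = 24.

24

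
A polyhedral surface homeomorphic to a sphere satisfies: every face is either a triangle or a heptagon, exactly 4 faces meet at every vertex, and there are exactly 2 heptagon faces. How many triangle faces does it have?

14

Let x be the number of triangles; then F = 2 + x.
Edge–face incidences: 2E = 7·2 + 3·x = 14 + 3x.
Every vertex has degree 4, so 4V = 2E.
Euler: V − E + F = 2 ⇒ (2E)/4 − E + (2 + x) = 2.
Multiply by 8: 2·(2E) − 4·(2E) + 8·(2 + x) = 16, i.e. 16 + 8x − 2·(14 + 3x) = 16.
Collecting terms: 2x − 12 = 16, so 2x = 28, so x = 14.
Then 2E = 14 + 3·14 = 56, so E = 28, V = 2E/4 = 14, F = 2 + 14 = 16.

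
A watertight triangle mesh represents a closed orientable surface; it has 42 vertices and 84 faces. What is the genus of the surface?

1

Every face is a triangle, so 2E = 3·84 = 252, giving E = 126.
χ = V − E + F = 42 − 126 + 84 = 0.
For a closed orientable surface χ = 2 − 2g, so g = (2 − (0))/2 = 1.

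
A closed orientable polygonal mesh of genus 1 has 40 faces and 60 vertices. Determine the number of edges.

100

For a closed orientable surface of genus 1, χ = 2 − 2·1 = 0.
E = V + F − (0) = 60 + 40 − (0) = 100.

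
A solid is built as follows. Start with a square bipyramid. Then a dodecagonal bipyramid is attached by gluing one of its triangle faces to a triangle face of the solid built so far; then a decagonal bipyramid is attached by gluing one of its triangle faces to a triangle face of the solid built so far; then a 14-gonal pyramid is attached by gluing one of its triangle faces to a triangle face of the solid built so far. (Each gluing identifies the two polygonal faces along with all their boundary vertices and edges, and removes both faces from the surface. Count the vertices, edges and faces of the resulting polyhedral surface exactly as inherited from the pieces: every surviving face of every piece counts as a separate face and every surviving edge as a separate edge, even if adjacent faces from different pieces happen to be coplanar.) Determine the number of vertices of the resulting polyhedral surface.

A square bipyramid: V=6, E=12, F=8.
Attach a dodecagonal bipyramid (V=14, E=36, F=24) along a 3-gon: merge 3 vertices and 3 edges, delete both glued faces → V=17, E=45, F=30.
Attach a decagonal bipyramid (V=12, E=30, F=20) along a 3-gon: merge 3 vertices and 3 edges, delete both glued faces → V=26, E=72, F=48.
Attach a 14-gonal pyramid (V=15, E=28, F=15) along a 3-gon: merge 3 vertices and 3 edges, delete both glued faces → V=38, E=97, F=61.
Check: V − E + F = 38 − 97 + 61 = 2.

38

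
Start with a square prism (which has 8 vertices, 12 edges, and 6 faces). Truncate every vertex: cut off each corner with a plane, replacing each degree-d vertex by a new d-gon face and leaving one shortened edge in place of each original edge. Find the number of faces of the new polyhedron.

14

Truncation replaces each original edge-end by a new vertex, so V′ = 2E = 24.
Each original edge survives, and each old vertex of degree d contributes d new edges; summing degrees gives Σd = 2E, so E′ = E + 2E = 3E = 36.
Each original face survives and each original vertex becomes one new face: F′ = F + V = 14.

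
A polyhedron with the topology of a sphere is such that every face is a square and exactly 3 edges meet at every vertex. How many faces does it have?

6

Each face has 4 edges and each edge borders two faces, so 2E = 4F.
Each vertex has degree 3, so 3V = 2E and hence V = 4F/3.
Euler: V − E + F = 2 ⇒ (4F/3) − (4F/2) + F = 2.
Multiply by 6: (8 − 12 + 6)F = 12, i.e. 2F = 12.
So F = 6, E = 4·6/2 = 12, V = 4·6/3 = 8.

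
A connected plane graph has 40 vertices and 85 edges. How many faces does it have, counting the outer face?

47

Euler's formula for a connected plane graph: V − E + F = 2, so F = 2 − 40 + 85 = 47.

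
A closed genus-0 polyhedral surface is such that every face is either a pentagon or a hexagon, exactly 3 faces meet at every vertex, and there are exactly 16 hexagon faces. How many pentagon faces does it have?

Let x be the number of pentagons; then F = 16 + x.
Edge–face incidences: 2E = 6·16 + 5·x = 96 + 5x.
Every vertex has degree 3, so 3V = 2E.
Euler: V − E + F = 2 ⇒ (2E)/3 − E + (16 + x) = 2.
Multiply by 6: 2·(2E) − 3·(2E) + 6·(16 + x) = 12, i.e. 96 + 6x − (96 + 5x) = 12.
Collecting terms: x = 12.
Then 2E = 96 + 5·12 = 156, so E = 78, V = 2E/3 = 52, F = 16 + 12 = 28.

12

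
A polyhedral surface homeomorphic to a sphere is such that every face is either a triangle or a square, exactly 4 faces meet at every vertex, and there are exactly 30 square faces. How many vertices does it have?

36

Let x be the number of triangles; then F = 30 + x.
Edge–face incidences: 2E = 4·30 + 3·x = 120 + 3x.
Every vertex has degree 4, so 4V = 2E.
Euler: V − E + F = 2 ⇒ (2E)/4 − E + (30 + x) = 2.
Multiply by 8: 2·(2E) − 4·(2E) + 8·(30 + x) = 16, i.e. 240 + 8x − 2·(120 + 3x) = 16.
Collecting terms: 2x = 16, so x = 8.
Then 2E = 120 + 3·8 = 144, so E = 72, V = 2E/4 = 36, F = 30 + 8 = 38.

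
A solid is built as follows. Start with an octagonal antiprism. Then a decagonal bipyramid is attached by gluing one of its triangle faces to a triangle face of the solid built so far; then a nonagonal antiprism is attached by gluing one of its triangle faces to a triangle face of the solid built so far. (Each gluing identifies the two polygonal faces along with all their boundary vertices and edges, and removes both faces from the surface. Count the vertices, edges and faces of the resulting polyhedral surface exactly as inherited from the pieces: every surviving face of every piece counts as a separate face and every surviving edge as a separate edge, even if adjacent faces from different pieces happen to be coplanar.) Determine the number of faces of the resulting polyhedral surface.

54

An octagonal antiprism: V=16, E=32, F=18.
Attach a decagonal bipyramid (V=12, E=30, F=20) along a 3-gon: merge 3 vertices and 3 edges, delete both glued faces → V=25, E=59, F=36.
Attach a nonagonal antiprism (V=18, E=36, F=20) along a 3-gon: merge 3 vertices and 3 edges, delete both glued faces → V=40, E=92, F=54.
Check: V − E + F = 40 − 92 + 54 = 2.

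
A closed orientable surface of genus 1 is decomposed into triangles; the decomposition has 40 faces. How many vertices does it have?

20

χ = 2 − 2·1 = 0, and every face is a triangle so 3F = 2E.
E = 3·40/2 = 60. Then V = 0 + E − F = 0 + 60 − 40 = 20.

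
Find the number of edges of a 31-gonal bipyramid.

A bipyramid over an n-gon has 2n triangular faces and n + 2 vertices: V = 31 + 2 = 33, E = 3·31 = 93, F = 2·31 = 62.

93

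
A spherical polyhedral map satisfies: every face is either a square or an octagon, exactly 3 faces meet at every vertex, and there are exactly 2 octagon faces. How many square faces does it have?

8

Let x be the number of squares; then F = 2 + x.
Edge–face incidences: 2E = 8·2 + 4·x = 16 + 4x.
Every vertex has degree 3, so 3V = 2E.
Euler: V − E + F = 2 ⇒ (2E)/3 − E + (2 + x) = 2.
Multiply by 6: 2·(2E) − 3·(2E) + 6·(2 + x) = 12, i.e. 12 + 6x − (16 + 4x) = 12.
Collecting terms: 2x − 4 = 12, so 2x = 16, so x = 8.
Then 2E = 16 + 4·8 = 48, so E = 24, V = 2E/3 = 16, F = 2 + 8 = 10.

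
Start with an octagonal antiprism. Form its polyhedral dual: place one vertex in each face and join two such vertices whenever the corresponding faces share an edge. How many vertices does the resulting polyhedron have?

18

The base solid has V = 16, E = 32, F = 18.
The dual swaps V and F and preserves E: V′ = F = 18, E′ = E = 32, F′ = V = 16.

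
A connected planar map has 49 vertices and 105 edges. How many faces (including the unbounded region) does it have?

58

Euler's formula for a connected plane graph: V − E + F = 2, so F = 2 − 49 + 105 = 58.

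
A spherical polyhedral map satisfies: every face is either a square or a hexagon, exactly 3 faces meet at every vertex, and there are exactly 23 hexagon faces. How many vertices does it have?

Let x be the number of squares; then F = 23 + x.
Edge–face incidences: 2E = 6·23 + 4·x = 138 + 4x.
Every vertex has degree 3, so 3V = 2E.
Euler: V − E + F = 2 ⇒ (2E)/3 − E + (23 + x) = 2.
Multiply by 6: 2·(2E) − 3·(2E) + 6·(23 + x) = 12, i.e. 138 + 6x − (138 + 4x) = 12.
Collecting terms: 2x = 12, so x = 6.
Then 2E = 138 + 4·6 = 162, so E = 81, V = 2E/3 = 54, F = 23 + 6 = 29.

54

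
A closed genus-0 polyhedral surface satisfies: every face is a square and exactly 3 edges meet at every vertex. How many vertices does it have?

8

Each face has 4 edges and each edge borders two faces, so 2E = 4F.
Each vertex has degree 3, so 3V = 2E and hence V = 4F/3.
Euler: V − E + F = 2 ⇒ (4F/3) − (4F/2) + F = 2.
Multiply by 6: (8 − 12 + 6)F = 12, i.e. 2F = 12.
So F = 6, E = 4·6/2 = 12, V = 4·6/3 = 8.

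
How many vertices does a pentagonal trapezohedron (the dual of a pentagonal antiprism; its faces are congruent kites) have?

The n-trapezohedron (dual of the n-antiprism) has V = 2·5 + 2 = 12, E = 4·5 = 20, F = 2·5 = 10.
Check: V − E + F = 12 − 20 + 10 = 2.

12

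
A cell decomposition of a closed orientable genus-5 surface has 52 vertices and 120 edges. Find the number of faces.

60

For a closed orientable surface of genus 5, χ = 2 − 2·5 = -8.
F = -8 − V + E = -8 − 52 + 120 = 60.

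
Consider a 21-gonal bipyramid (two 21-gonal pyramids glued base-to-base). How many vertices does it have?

23

A bipyramid over an n-gon has 2n triangular faces and n + 2 vertices: V = 21 + 2 = 23, E = 3·21 = 63, F = 2·21 = 42.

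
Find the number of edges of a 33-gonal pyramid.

66

A pyramid on an n-gon base has one n-gon and n triangles: V = 33 + 1 = 34, E = 2·33 = 66, F = 33 + 1 = 34.
Check: V − E + F = 34 − 66 + 34 = 2.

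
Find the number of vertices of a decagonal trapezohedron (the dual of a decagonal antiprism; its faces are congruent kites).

The n-trapezohedron (dual of the n-antiprism) has V = 2·10 + 2 = 22, E = 4·10 = 40, F = 2·10 = 20.

22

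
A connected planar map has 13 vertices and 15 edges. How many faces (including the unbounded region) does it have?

Euler's formula for a connected plane graph: V − E + F = 2, so F = 2 − 13 + 15 = 4.

4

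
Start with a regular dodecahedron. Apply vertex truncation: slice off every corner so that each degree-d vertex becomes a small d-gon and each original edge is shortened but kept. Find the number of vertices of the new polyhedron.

60

The base solid has V = 20, E = 30, F = 12.
Truncation replaces each original edge-end by a new vertex, so V′ = 2E = 60.
Each original edge survives, and each old vertex of degree d contributes d new edges; summing degrees gives Σd = 2E, so E′ = E + 2E = 3E = 90.
Each original face survives and each original vertex becomes one new face: F′ = F + V = 32.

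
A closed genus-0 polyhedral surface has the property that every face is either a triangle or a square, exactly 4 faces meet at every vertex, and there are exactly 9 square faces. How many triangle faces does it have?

Let x be the number of triangles; then F = 9 + x.
Edge–face incidences: 2E = 4·9 + 3·x = 36 + 3x.
Every vertex has degree 4, so 4V = 2E.
Euler: V − E + F = 2 ⇒ (2E)/4 − E + (9 + x) = 2.
Multiply by 8: 2·(2E) − 4·(2E) + 8·(9 + x) = 16, i.e. 72 + 8x − 2·(36 + 3x) = 16.
Collecting terms: 2x = 16, so x = 8.
Then 2E = 36 + 3·8 = 60, so E = 30, V = 2E/4 = 15, F = 9 + 8 = 17.

8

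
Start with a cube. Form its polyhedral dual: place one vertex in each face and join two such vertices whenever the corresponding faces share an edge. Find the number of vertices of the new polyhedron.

The base solid has V = 8, E = 12, F = 6.
The dual swaps V and F and preserves E: V′ = F = 6, E′ = E = 12, F′ = V = 8.

6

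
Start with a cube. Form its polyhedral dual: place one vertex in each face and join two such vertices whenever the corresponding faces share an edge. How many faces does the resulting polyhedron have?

The base solid has V = 8, E = 12, F = 6.
The dual swaps V and F and preserves E: V′ = F = 6, E′ = E = 12, F′ = V = 8.

8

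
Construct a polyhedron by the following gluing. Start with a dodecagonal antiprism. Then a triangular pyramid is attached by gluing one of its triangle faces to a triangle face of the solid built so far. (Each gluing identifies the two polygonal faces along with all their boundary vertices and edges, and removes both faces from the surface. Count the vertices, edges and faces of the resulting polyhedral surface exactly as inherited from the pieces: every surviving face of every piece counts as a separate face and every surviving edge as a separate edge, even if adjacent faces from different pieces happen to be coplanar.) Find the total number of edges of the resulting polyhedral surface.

51

A dodecagonal antiprism: V=24, E=48, F=26.
Attach a triangular pyramid (V=4, E=6, F=4) along a 3-gon: merge 3 vertices and 3 edges, delete both glued faces → V=25, E=51, F=28.
Check: V − E + F = 25 − 51 + 28 = 2.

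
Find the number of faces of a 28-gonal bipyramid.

56

A bipyramid over an n-gon has 2n triangular faces and n + 2 vertices: V = 28 + 2 = 30, E = 3·28 = 84, F = 2·28 = 56.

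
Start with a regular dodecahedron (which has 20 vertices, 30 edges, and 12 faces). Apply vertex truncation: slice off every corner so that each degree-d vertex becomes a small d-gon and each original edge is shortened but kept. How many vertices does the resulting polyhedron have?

Truncation replaces each original edge-end by a new vertex, so V′ = 2E = 60.
Each original edge survives, and each old vertex of degree d contributes d new edges; summing degrees gives Σd = 2E, so E′ = E + 2E = 3E = 90.
Each original face survives and each original vertex becomes one new face: F′ = F + V = 32.

60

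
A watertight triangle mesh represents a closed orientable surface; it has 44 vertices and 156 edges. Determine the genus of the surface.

Every face is a triangle and each edge borders two faces, so 3F = 2·156, giving F = 104.
χ = V − E + F = 44 − 156 + 104 = -8.
For a closed orientable surface χ = 2 − 2g, so g = (2 − (-8))/2 = 5.

5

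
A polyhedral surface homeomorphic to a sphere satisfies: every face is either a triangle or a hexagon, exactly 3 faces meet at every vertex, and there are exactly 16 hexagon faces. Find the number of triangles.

4

Let x be the number of triangles; then F = 16 + x.
Edge–face incidences: 2E = 6·16 + 3·x = 96 + 3x.
Every vertex has degree 3, so 3V = 2E.
Euler: V − E + F = 2 ⇒ (2E)/3 − E + (16 + x) = 2.
Multiply by 6: 2·(2E) − 3·(2E) + 6·(16 + x) = 12, i.e. 96 + 6x − (96 + 3x) = 12.
Collecting terms: 3x = 12, so x = 4.
Then 2E = 96 + 3·4 = 108, so E = 54, V = 2E/3 = 36, F = 16 + 4 = 20.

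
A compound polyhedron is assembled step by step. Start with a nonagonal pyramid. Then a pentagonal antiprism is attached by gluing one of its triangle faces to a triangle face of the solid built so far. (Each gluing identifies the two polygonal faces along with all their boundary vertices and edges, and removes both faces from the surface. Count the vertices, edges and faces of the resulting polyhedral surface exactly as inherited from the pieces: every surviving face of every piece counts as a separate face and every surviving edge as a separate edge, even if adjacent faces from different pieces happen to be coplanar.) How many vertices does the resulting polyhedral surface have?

A nonagonal pyramid: V=10, E=18, F=10.
Attach a pentagonal antiprism (V=10, E=20, F=12) along a 3-gon: merge 3 vertices and 3 edges, delete both glued faces → V=17, E=35, F=20.
Check: V − E + F = 17 − 35 + 20 = 2.

17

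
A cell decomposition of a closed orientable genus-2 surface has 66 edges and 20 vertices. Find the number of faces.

For a closed orientable surface of genus 2, χ = 2 − 2·2 = -2.
F = -2 − V + E = -2 − 20 + 66 = 44.

44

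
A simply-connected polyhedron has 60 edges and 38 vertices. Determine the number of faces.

Here V − E + F = 2.
F = 2 − V + E = 2 − 38 + 60 = 24.

24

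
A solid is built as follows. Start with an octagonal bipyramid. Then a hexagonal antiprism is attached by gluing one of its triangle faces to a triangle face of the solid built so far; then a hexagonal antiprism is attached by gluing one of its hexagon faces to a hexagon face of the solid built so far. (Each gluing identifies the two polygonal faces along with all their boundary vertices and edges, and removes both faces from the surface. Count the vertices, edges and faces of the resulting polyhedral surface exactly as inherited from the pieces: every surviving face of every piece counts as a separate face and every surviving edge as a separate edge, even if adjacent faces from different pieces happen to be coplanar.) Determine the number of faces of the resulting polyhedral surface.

40

An octagonal bipyramid: V=10, E=24, F=16.
Attach a hexagonal antiprism (V=12, E=24, F=14) along a 3-gon: merge 3 vertices and 3 edges, delete both glued faces → V=19, E=45, F=28.
Attach a hexagonal antiprism (V=12, E=24, F=14) along a 6-gon: merge 6 vertices and 6 edges, delete both glued faces → V=25, E=63, F=40.
Check: V − E + F = 25 − 63 + 40 = 2.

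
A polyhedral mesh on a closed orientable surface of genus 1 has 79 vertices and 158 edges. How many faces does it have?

For a closed orientable surface of genus 1, χ = 2 − 2·1 = 0.
F = 0 − V + E = 0 − 79 + 158 = 79.

79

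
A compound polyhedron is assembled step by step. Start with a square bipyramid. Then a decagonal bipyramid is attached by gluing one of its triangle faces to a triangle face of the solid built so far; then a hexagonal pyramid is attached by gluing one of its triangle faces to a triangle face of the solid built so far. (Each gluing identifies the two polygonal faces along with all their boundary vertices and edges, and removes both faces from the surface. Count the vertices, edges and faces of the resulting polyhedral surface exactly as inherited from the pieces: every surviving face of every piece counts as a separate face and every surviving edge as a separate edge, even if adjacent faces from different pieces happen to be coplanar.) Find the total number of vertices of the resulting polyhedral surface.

19

A square bipyramid: V=6, E=12, F=8.
Attach a decagonal bipyramid (V=12, E=30, F=20) along a 3-gon: merge 3 vertices and 3 edges, delete both glued faces → V=15, E=39, F=26.
Attach a hexagonal pyramid (V=7, E=12, F=7) along a 3-gon: merge 3 vertices and 3 edges, delete both glued faces → V=19, E=48, F=31.
Check: V − E + F = 19 − 48 + 31 = 2.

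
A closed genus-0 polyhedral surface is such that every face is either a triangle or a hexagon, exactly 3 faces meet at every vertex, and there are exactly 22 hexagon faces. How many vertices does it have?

Let x be the number of triangles; then F = 22 + x.
Edge–face incidences: 2E = 6·22 + 3·x = 132 + 3x.
Every vertex has degree 3, so 3V = 2E.
Euler: V − E + F = 2 ⇒ (2E)/3 − E + (22 + x) = 2.
Multiply by 6: 2·(2E) − 3·(2E) + 6·(22 + x) = 12, i.e. 132 + 6x − (132 + 3x) = 12.
Collecting terms: 3x = 12, so x = 4.
Then 2E = 132 + 3·4 = 144, so E = 72, V = 2E/3 = 48, F = 22 + 4 = 26.

48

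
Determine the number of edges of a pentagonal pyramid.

10

A pyramid on an n-gon base has one n-gon and n triangles: V = 5 + 1 = 6, E = 2·5 = 10, F = 5 + 1 = 6.
Check: V − E + F = 6 − 10 + 6 = 2.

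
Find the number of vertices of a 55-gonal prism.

A prism on an n-gon has two n-gon bases and n rectangular sides: V = 2·55 = 110, E = 3·55 = 165, F = 55 + 2 = 57.

110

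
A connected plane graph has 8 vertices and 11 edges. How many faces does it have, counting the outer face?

Euler's formula for a connected plane graph: V − E + F = 2, so F = 2 − 8 + 11 = 5.

5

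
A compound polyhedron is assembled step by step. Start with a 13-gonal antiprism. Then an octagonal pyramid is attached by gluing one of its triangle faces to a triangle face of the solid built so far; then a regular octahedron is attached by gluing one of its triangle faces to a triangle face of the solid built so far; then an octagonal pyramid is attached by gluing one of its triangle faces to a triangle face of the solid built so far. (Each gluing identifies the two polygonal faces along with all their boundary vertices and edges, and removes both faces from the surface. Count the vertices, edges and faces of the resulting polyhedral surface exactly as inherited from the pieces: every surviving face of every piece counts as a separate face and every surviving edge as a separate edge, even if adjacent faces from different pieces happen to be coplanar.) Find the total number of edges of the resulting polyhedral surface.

87

A 13-gonal antiprism: V=26, E=52, F=28.
Attach an octagonal pyramid (V=9, E=16, F=9) along a 3-gon: merge 3 vertices and 3 edges, delete both glued faces → V=32, E=65, F=35.
Attach a regular octahedron (V=6, E=12, F=8) along a 3-gon: merge 3 vertices and 3 edges, delete both glued faces → V=35, E=74, F=41.
Attach an octagonal pyramid (V=9, E=16, F=9) along a 3-gon: merge 3 vertices and 3 edges, delete both glued faces → V=41, E=87, F=48.
Check: V − E + F = 41 − 87 + 48 = 2.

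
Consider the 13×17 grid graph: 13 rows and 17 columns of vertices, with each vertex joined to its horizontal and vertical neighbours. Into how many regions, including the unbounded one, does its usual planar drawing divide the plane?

193

The grid has V = 13·17 = 221 vertices and E = 13·16 + 17·12 = 412 edges.
F = 2 − V + E = 2 − 221 + 412 = 193.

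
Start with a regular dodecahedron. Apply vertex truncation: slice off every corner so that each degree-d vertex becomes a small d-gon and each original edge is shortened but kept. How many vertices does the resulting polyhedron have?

60

The base solid has V = 20, E = 30, F = 12.
Truncation replaces each original edge-end by a new vertex, so V′ = 2E = 60.
Each original edge survives, and each old vertex of degree d contributes d new edges; summing degrees gives Σd = 2E, so E′ = E + 2E = 3E = 90.
Each original face survives and each original vertex becomes one new face: F′ = F + V = 32.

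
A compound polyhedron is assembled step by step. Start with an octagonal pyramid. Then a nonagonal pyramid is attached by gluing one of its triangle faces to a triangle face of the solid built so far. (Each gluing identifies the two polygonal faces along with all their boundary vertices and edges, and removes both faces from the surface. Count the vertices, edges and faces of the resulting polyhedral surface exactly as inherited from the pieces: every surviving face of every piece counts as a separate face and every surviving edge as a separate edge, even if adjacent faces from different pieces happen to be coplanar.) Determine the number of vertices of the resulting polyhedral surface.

16

An octagonal pyramid: V=9, E=16, F=9.
Attach a nonagonal pyramid (V=10, E=18, F=10) along a 3-gon: merge 3 vertices and 3 edges, delete both glued faces → V=16, E=31, F=17.
Check: V − E + F = 16 − 31 + 17 = 2.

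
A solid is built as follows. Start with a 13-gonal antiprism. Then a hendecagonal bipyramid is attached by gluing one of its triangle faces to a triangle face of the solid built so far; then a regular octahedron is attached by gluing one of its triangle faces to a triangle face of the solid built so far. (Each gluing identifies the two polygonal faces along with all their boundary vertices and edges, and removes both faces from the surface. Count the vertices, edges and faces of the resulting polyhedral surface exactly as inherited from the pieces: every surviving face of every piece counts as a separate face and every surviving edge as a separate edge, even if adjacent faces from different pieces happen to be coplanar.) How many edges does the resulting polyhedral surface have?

91

A 13-gonal antiprism: V=26, E=52, F=28.
Attach a hendecagonal bipyramid (V=13, E=33, F=22) along a 3-gon: merge 3 vertices and 3 edges, delete both glued faces → V=36, E=82, F=48.
Attach a regular octahedron (V=6, E=12, F=8) along a 3-gon: merge 3 vertices and 3 edges, delete both glued faces → V=39, E=91, F=54.
Check: V − E + F = 39 − 91 + 54 = 2.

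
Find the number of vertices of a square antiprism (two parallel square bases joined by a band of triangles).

An antiprism on an n-gon has two n-gon caps and 2n triangles: V = 2·4 = 8, E = 4·4 = 16, F = 2·4 + 2 = 10.

8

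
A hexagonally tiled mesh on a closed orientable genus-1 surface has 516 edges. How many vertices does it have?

χ = 2 − 2·1 = 0, and every face is a hexagon so 6F = 2E.
F = 2E/6 = 172. Then V = 0 + E − F = 0 + 516 − 172 = 344.

344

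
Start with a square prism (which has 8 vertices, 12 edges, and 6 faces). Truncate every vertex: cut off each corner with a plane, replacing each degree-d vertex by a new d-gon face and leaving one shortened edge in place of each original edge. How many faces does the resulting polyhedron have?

14

Truncation replaces each original edge-end by a new vertex, so V′ = 2E = 24.
Each original edge survives, and each old vertex of degree d contributes d new edges; summing degrees gives Σd = 2E, so E′ = E + 2E = 3E = 36.
Each original face survives and each original vertex becomes one new face: F′ = F + V = 14.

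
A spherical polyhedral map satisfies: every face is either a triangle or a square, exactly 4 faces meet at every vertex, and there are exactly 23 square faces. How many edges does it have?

Let x be the number of triangles; then F = 23 + x.
Edge–face incidences: 2E = 4·23 + 3·x = 92 + 3x.
Every vertex has degree 4, so 4V = 2E.
Euler: V − E + F = 2 ⇒ (2E)/4 − E + (23 + x) = 2.
Multiply by 8: 2·(2E) − 4·(2E) + 8·(23 + x) = 16, i.e. 184 + 8x − 2·(92 + 3x) = 16.
Collecting terms: 2x = 16, so x = 8.
Then 2E = 92 + 3·8 = 116, so E = 58, V = 2E/4 = 29, F = 23 + 8 = 31.

58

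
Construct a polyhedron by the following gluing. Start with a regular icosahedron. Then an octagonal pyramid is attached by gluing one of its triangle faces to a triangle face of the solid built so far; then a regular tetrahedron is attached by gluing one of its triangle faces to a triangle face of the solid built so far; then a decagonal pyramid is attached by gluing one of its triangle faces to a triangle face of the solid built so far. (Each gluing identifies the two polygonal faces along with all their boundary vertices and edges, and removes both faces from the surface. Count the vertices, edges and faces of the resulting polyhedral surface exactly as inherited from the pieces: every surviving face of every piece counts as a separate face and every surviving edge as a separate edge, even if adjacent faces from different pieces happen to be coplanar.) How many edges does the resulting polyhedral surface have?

A regular icosahedron: V=12, E=30, F=20.
Attach an octagonal pyramid (V=9, E=16, F=9) along a 3-gon: merge 3 vertices and 3 edges, delete both glued faces → V=18, E=43, F=27.
Attach a regular tetrahedron (V=4, E=6, F=4) along a 3-gon: merge 3 vertices and 3 edges, delete both glued faces → V=19, E=46, F=29.
Attach a decagonal pyramid (V=11, E=20, F=11) along a 3-gon: merge 3 vertices and 3 edges, delete both glued faces → V=27, E=63, F=38.
Check: V − E + F = 27 − 63 + 38 = 2.

63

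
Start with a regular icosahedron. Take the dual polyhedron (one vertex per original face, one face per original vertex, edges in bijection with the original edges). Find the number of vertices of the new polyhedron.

The base solid has V = 12, E = 30, F = 20.
The dual swaps V and F and preserves E: V′ = F = 20, E′ = E = 30, F′ = V = 12.

20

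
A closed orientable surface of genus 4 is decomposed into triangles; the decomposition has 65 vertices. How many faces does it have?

142

χ = 2 − 2·4 = -6, and every face is a triangle so 3F = 2E.
V − E + F = -6 with E = 3F/2 gives 65 − (3/2 − 1)·F = -6, so F = 142 and E = 213.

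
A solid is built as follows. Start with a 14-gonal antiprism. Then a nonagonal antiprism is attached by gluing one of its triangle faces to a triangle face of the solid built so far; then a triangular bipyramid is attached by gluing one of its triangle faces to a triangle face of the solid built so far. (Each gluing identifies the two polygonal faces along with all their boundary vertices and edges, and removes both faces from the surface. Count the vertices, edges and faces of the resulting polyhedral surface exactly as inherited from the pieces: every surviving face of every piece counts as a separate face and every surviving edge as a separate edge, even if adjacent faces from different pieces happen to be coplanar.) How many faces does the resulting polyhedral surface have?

A 14-gonal antiprism: V=28, E=56, F=30.
Attach a nonagonal antiprism (V=18, E=36, F=20) along a 3-gon: merge 3 vertices and 3 edges, delete both glued faces → V=43, E=89, F=48.
Attach a triangular bipyramid (V=5, E=9, F=6) along a 3-gon: merge 3 vertices and 3 edges, delete both glued faces → V=45, E=95, F=52.
Check: V − E + F = 45 − 95 + 52 = 2.

52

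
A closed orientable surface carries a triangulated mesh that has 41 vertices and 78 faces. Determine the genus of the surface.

Every face is a triangle, so 2E = 3·78 = 234, giving E = 117.
χ = V − E + F = 41 − 117 + 78 = 2.
For a closed orientable surface χ = 2 − 2g, so g = (2 − (2))/2 = 0.

0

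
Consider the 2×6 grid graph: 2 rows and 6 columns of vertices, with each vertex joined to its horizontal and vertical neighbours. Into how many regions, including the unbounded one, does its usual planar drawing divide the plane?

6

The grid has V = 2·6 = 12 vertices and E = 2·5 + 6·1 = 16 edges.
F = 2 − V + E = 2 − 12 + 16 = 6.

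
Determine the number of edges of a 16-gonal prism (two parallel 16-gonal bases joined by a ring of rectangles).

A prism on an n-gon has two n-gon bases and n rectangular sides: V = 2·16 = 32, E = 3·16 = 48, F = 16 + 2 = 18.

48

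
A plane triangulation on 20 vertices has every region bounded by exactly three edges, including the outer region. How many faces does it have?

In a plane triangulation 3F = 2E and V − E + F = 2, so F = 2V − 4 = 2·20 − 4 = 36.

36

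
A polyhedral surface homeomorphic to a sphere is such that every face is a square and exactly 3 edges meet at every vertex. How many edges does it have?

12

Each face has 4 edges and each edge borders two faces, so 2E = 4F.
Each vertex has degree 3, so 3V = 2E and hence V = 4F/3.
Euler: V − E + F = 2 ⇒ (4F/3) − (4F/2) + F = 2.
Multiply by 6: (8 − 12 + 6)F = 12, i.e. 2F = 12.
So F = 6, E = 4·6/2 = 12, V = 4·6/3 = 8.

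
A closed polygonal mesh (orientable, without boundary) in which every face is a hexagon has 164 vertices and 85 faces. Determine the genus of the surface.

Every face is a hexagon, so 2E = 6·85 = 510, giving E = 255.
χ = V − E + F = 164 − 255 + 85 = -6.
For a closed orientable surface χ = 2 − 2g, so g = (2 − (-6))/2 = 4.

4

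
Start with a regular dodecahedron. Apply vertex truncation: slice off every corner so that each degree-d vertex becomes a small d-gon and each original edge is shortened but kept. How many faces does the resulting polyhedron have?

32

The base solid has V = 20, E = 30, F = 12.
Truncation replaces each original edge-end by a new vertex, so V′ = 2E = 60.
Each original edge survives, and each old vertex of degree d contributes d new edges; summing degrees gives Σd = 2E, so E′ = E + 2E = 3E = 90.
Each original face survives and each original vertex becomes one new face: F′ = F + V = 32.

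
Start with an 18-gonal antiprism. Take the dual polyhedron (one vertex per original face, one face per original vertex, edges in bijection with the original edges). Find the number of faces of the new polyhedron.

36

The base solid has V = 36, E = 72, F = 38.
The dual swaps V and F and preserves E: V′ = F = 38, E′ = E = 72, F′ = V = 36.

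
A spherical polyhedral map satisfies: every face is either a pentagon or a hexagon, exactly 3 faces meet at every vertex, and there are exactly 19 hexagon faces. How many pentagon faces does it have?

12

Let x be the number of pentagons; then F = 19 + x.
Edge–face incidences: 2E = 6·19 + 5·x = 114 + 5x.
Every vertex has degree 3, so 3V = 2E.
Euler: V − E + F = 2 ⇒ (2E)/3 − E + (19 + x) = 2.
Multiply by 6: 2·(2E) − 3·(2E) + 6·(19 + x) = 12, i.e. 114 + 6x − (114 + 5x) = 12.
Collecting terms: x = 12.
Then 2E = 114 + 5·12 = 174, so E = 87, V = 2E/3 = 58, F = 19 + 12 = 31.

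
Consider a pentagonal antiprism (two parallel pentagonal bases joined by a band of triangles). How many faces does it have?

12

An antiprism on an n-gon has two n-gon caps and 2n triangles: V = 2·5 = 10, E = 4·5 = 20, F = 2·5 + 2 = 12.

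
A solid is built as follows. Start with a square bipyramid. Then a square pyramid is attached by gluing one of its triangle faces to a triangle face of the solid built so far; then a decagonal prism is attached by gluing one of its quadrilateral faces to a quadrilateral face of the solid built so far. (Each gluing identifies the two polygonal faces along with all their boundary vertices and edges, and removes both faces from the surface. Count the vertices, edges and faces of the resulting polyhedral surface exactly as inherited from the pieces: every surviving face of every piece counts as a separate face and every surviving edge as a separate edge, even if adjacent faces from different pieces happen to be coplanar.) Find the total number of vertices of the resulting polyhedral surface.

A square bipyramid: V=6, E=12, F=8.
Attach a square pyramid (V=5, E=8, F=5) along a 3-gon: merge 3 vertices and 3 edges, delete both glued faces → V=8, E=17, F=11.
Attach a decagonal prism (V=20, E=30, F=12) along a 4-gon: merge 4 vertices and 4 edges, delete both glued faces → V=24, E=43, F=21.
Check: V − E + F = 24 − 43 + 21 = 2.

24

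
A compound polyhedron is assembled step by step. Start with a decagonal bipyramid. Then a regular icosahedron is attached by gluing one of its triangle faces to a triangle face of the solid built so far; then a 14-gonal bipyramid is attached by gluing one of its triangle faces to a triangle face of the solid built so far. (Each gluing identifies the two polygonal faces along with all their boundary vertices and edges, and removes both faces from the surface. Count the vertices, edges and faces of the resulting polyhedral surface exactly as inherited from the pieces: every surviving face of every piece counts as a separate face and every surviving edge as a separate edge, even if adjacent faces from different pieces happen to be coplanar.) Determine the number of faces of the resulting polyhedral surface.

64

A decagonal bipyramid: V=12, E=30, F=20.
Attach a regular icosahedron (V=12, E=30, F=20) along a 3-gon: merge 3 vertices and 3 edges, delete both glued faces → V=21, E=57, F=38.
Attach a 14-gonal bipyramid (V=16, E=42, F=28) along a 3-gon: merge 3 vertices and 3 edges, delete both glued faces → V=34, E=96, F=64.
Check: V − E + F = 34 − 96 + 64 = 2.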